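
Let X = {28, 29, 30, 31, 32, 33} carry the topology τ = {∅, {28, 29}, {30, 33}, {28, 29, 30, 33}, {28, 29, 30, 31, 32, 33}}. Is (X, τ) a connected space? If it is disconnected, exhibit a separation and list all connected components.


(X, τ) is connected.

Find clopen sets (U ∈ τ with X ∖ U ∈ τ):
  U = ∅, X ∖ U = {28, 29, 30, 31, 32, 33} — both open, so U is clopen.
  U = {28, 29, 30, 31, 32, 33}, X ∖ U = ∅ — both open, so U is clopen.
Only trivial clopens (∅ and X) exist, so (X, τ) is connected.
Compute connected components by grouping points that agree on all clopens:
  component: {28, 29, 30, 31, 32, 33}


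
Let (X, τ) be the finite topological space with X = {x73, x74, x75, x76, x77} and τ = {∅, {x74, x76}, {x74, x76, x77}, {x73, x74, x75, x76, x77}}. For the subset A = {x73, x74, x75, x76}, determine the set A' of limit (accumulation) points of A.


A' = {x73, x74, x75, x76, x77}

For each x ∈ X, list the open sets U ∈ τ with x ∈ U, then check whether U ∩ (A ∖ {x}) ≠ ∅ for every such U.
  x = x73: opens ∋ x are {x73, x74, x75, x76, x77}; each meets A ∖ {x73}, so x IS a limit point.
  x = x74: opens ∋ x are {x74, x76}, {x74, x76, x77}, {x73, x74, x75, x76, x77}; each meets A ∖ {x74}, so x IS a limit point.
  x = x75: opens ∋ x are {x73, x74, x75, x76, x77}; each meets A ∖ {x75}, so x IS a limit point.
  x = x76: opens ∋ x are {x74, x76}, {x74, x76, x77}, {x73, x74, x75, x76, x77}; each meets A ∖ {x76}, so x IS a limit point.
  x = x77: opens ∋ x are {x74, x76, x77}, {x73, x74, x75, x76, x77}; each meets A ∖ {x77}, so x IS a limit point.
Collecting: A' = {x73, x74, x75, x76, x77}.


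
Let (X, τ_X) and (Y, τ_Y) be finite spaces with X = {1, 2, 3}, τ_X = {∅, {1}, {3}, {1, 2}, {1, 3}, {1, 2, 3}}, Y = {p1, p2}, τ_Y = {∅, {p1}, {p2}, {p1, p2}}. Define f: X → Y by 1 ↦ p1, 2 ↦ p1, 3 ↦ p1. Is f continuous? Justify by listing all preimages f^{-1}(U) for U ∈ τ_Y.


f IS continuous.

Compute f^{-1}(U) for each U ∈ τ_Y:
  U = ∅: f^{-1}(U) = ∅ ∈ τ_X ✓.
  U = {p1}: f^{-1}(U) = {1, 2, 3} ∈ τ_X ✓.
  U = {p2}: f^{-1}(U) = ∅ ∈ τ_X ✓.
  U = {p1, p2}: f^{-1}(U) = {1, 2, 3} ∈ τ_X ✓.
Every preimage lies in τ_X, so f IS continuous.


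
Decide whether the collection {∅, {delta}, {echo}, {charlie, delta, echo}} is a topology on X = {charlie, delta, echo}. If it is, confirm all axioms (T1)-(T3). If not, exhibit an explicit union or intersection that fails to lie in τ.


τ is NOT a topology on X.

Axiom (T1): ∅ ∈ τ? Yes; X ∈ τ? Yes.
Axiom (T2/T3): check pairwise unions and intersections of members of τ.
Counterexample for (T2): {delta} ∪ {echo} = {delta, echo} ∉ τ. Therefore τ is NOT a topology.


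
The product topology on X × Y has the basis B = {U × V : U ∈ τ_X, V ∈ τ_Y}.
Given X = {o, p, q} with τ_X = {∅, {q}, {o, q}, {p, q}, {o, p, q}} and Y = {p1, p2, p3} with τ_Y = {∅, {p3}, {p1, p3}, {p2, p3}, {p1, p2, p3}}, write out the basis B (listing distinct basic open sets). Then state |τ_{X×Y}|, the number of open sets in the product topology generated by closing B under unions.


Basis B = {∅ × ∅, {q} × {p3}, {o, q} × {p3}, {p, q} × {p3}, {q} × {p1, p3}, {q} × {p2, p3}, {o, p, q} × {p3}, {q} × {p1, p2, p3}, {o, q} × {p1, p3}, {o, q} × {p2, p3}, {p, q} × {p1, p3}, {p, q} × {p2, p3}, {o, q} × {p1, p2, p3}, {o, p, q} × {p1, p3}, {o, p, q} × {p2, p3}, {p, q} × {p1, p2, p3}, {o, p, q} × {p1, p2, p3}}; |τ_{X×Y}| = 48.

Enumerate products U × V with U ∈ τ_X, V ∈ τ_Y (deduplicated):
  ∅ × ∅ = {} (∅)
  {q} × {p3} = {(q,p3)}
  {o, q} × {p3} = {(o,p3), (q,p3)}
  {p, q} × {p3} = {(p,p3), (q,p3)}
  {q} × {p1, p3} = {(q,p1), (q,p3)}
  {q} × {p2, p3} = {(q,p2), (q,p3)}
  {o, p, q} × {p3} = {(o,p3), (p,p3), (q,p3)}
  {q} × {p1, p2, p3} = {(q,p1), (q,p2), (q,p3)}
  {o, q} × {p1, p3} = {(o,p1), (o,p3), (q,p1), (q,p3)}
  {o, q} × {p2, p3} = {(o,p2), (o,p3), (q,p2), (q,p3)}
  {p, q} × {p1, p3} = {(p,p1), (p,p3), (q,p1), (q,p3)}
  {p, q} × {p2, p3} = {(p,p2), (p,p3), (q,p2), (q,p3)}
  {o, q} × {p1, p2, p3} = {(o,p1), (o,p2), (o,p3), (q,p1), (q,p2), (q,p3)}
  {o, p, q} × {p1, p3} = {(o,p1), (o,p3), (p,p1), (p,p3), (q,p1), (q,p3)}
  {o, p, q} × {p2, p3} = {(o,p2), (o,p3), (p,p2), (p,p3), (q,p2), (q,p3)}
  {p, q} × {p1, p2, p3} = {(p,p1), (p,p2), (p,p3), (q,p1), (q,p2), (q,p3)}
  {o, p, q} × {p1, p2, p3} = {(o,p1), (o,p2), (o,p3), (p,p1), (p,p2), (p,p3), (q,p1), (q,p2), (q,p3)}
These 17 distinct sets form the basis B.
Close under arbitrary unions to get τ_{X×Y}; counting gives |τ_{X×Y}| = 48.


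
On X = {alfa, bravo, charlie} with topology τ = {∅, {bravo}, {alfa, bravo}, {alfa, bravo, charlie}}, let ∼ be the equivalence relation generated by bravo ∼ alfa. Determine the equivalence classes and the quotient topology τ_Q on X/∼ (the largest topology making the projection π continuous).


X/∼ = {[alfa=bravo], [charlie]}; |τ_Q| = 3.

Equivalence classes: [alfa=bravo], [charlie].
Quotient map π: X → X/∼ sends alfa ↦ [alfa=bravo], bravo ↦ [alfa=bravo], charlie ↦ [charlie].
For each subset V ⊆ X/∼, compute π^{-1}(V) ⊆ X and check whether π^{-1}(V) ∈ τ. V is open in τ_Q iff π^{-1}(V) ∈ τ.
  V = {}: π^{-1}(V) = ∅ ∈ τ ✓.
  V = {[alfa=bravo]}: π^{-1}(V) = {alfa, bravo} ∈ τ ✓.
  V = {[charlie]}: π^{-1}(V) = {charlie} ∉ τ ✗.
  V = {[alfa=bravo], [charlie]}: π^{-1}(V) = {alfa, bravo, charlie} ∈ τ ✓.
Open sets in the quotient: τ_Q = {{}, {[alfa=bravo]}, {[alfa=bravo], [charlie]}} (3 elements).


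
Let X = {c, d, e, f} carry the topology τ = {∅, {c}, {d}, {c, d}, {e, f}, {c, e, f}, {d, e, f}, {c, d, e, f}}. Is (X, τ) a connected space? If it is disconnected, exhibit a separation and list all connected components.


(X, τ) is disconnected; components = [{c}, {d}, {e, f}].

Find clopen sets (U ∈ τ with X ∖ U ∈ τ):
  U = ∅, X ∖ U = {c, d, e, f} — both open, so U is clopen.
  U = {c}, X ∖ U = {d, e, f} — both open, so U is clopen.
  U = {d}, X ∖ U = {c, e, f} — both open, so U is clopen.
  U = {c, d}, X ∖ U = {e, f} — both open, so U is clopen.
  U = {e, f}, X ∖ U = {c, d} — both open, so U is clopen.
  U = {c, e, f}, X ∖ U = {d} — both open, so U is clopen.
  U = {d, e, f}, X ∖ U = {c} — both open, so U is clopen.
  U = {c, d, e, f}, X ∖ U = ∅ — both open, so U is clopen.
Nontrivial clopen(s) exist: e.g. {c}. So (X, τ) is disconnected.
Compute connected components by grouping points that agree on all clopens:
  component: {c}
  component: {d}
  component: {e, f}


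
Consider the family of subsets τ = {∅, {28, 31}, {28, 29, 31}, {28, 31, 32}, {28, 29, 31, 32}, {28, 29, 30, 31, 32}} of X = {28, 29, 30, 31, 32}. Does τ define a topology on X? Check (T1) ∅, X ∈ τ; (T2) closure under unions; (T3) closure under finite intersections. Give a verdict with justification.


τ IS a topology on X.

Axiom (T1): ∅ ∈ τ? Yes; X ∈ τ? Yes.
Axiom (T2/T3): check pairwise unions and intersections of members of τ.
All pairwise intersections and unions checked — each lies in τ. Therefore τ satisfies (T1), (T2), (T3): it IS a topology on X.


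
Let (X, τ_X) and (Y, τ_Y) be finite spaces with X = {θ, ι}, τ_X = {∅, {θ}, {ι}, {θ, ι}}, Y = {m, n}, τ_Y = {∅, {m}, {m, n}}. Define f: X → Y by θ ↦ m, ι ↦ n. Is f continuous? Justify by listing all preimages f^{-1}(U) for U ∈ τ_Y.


f IS continuous.

Compute f^{-1}(U) for each U ∈ τ_Y:
  U = ∅: f^{-1}(U) = ∅ ∈ τ_X ✓.
  U = {m}: f^{-1}(U) = {θ} ∈ τ_X ✓.
  U = {m, n}: f^{-1}(U) = {θ, ι} ∈ τ_X ✓.
Every preimage lies in τ_X, so f IS continuous.


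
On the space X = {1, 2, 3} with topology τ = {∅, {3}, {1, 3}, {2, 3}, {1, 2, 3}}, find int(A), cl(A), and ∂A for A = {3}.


int(A) = {3}, cl(A) = {1, 2, 3}, ∂A = {1, 2}.

Closed sets in (X, τ) are complements of opens:
  closed(X, τ) = {∅, {1}, {2}, {1, 2}, {1, 2, 3}}.
int(A) = ⋃ {U ∈ τ : U ⊆ A}. Opens contained in A: ∅, {3}.
Taking the union of these: int(A) = {3}.
cl(A) = ⋂ {C closed : A ⊆ C}. Closed sets containing A: {1, 2, 3}.
Intersecting these: cl(A) = {1, 2, 3}.
∂A = cl(A) ∖ int(A) = {1, 2, 3} ∖ {3} = {1, 2}.


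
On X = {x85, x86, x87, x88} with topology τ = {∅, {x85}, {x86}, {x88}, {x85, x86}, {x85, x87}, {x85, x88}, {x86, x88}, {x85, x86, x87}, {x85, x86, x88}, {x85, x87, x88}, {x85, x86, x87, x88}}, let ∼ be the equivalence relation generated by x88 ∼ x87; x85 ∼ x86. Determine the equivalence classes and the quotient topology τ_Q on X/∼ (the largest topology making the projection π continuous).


X/∼ = {[x85=x86], [x87=x88]}; |τ_Q| = 3.

Equivalence classes: [x85=x86], [x87=x88].
Quotient map π: X → X/∼ sends x85 ↦ [x85=x86], x86 ↦ [x85=x86], x87 ↦ [x87=x88], x88 ↦ [x87=x88].
For each subset V ⊆ X/∼, compute π^{-1}(V) ⊆ X and check whether π^{-1}(V) ∈ τ. V is open in τ_Q iff π^{-1}(V) ∈ τ.
  V = {}: π^{-1}(V) = ∅ ∈ τ ✓.
  V = {[x85=x86]}: π^{-1}(V) = {x85, x86} ∈ τ ✓.
  V = {[x87=x88]}: π^{-1}(V) = {x87, x88} ∉ τ ✗.
  V = {[x85=x86], [x87=x88]}: π^{-1}(V) = {x85, x86, x87, x88} ∈ τ ✓.
Open sets in the quotient: τ_Q = {{}, {[x85=x86]}, {[x85=x86], [x87=x88]}} (3 elements).


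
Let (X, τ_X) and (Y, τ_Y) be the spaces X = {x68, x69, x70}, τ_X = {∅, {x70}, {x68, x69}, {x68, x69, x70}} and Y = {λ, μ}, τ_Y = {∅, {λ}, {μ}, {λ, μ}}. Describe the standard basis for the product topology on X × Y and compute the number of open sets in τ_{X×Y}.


Basis B = {∅ × ∅, {x70} × {λ}, {x70} × {μ}, {x68, x69} × {λ}, {x68, x69} × {μ}, {x70} × {λ, μ}, {x68, x69, x70} × {λ}, {x68, x69, x70} × {μ}, {x68, x69} × {λ, μ}, {x68, x69, x70} × {λ, μ}}; |τ_{X×Y}| = 16.

Enumerate products U × V with U ∈ τ_X, V ∈ τ_Y (deduplicated):
  ∅ × ∅ = {} (∅)
  {x70} × {λ} = {(x70,λ)}
  {x70} × {μ} = {(x70,μ)}
  {x68, x69} × {λ} = {(x68,λ), (x69,λ)}
  {x68, x69} × {μ} = {(x68,μ), (x69,μ)}
  {x70} × {λ, μ} = {(x70,λ), (x70,μ)}
  {x68, x69, x70} × {λ} = {(x68,λ), (x69,λ), (x70,λ)}
  {x68, x69, x70} × {μ} = {(x68,μ), (x69,μ), (x70,μ)}
  {x68, x69} × {λ, μ} = {(x68,λ), (x68,μ), (x69,λ), (x69,μ)}
  {x68, x69, x70} × {λ, μ} = {(x68,λ), (x68,μ), (x69,λ), (x69,μ), (x70,λ), (x70,μ)}
These 10 distinct sets form the basis B.
Close under arbitrary unions to get τ_{X×Y}; counting gives |τ_{X×Y}| = 16.


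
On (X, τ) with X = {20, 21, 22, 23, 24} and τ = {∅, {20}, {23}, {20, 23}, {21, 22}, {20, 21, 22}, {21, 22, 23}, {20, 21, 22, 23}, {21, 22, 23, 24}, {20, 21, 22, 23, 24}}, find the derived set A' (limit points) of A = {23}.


A' = {24}

For each x ∈ X, list the open sets U ∈ τ with x ∈ U, then check whether U ∩ (A ∖ {x}) ≠ ∅ for every such U.
  x = 20: open {20} ∋ x has {20} ∩ (A ∖ {20}) = ∅, so x is NOT a limit point.
  x = 21: open {21, 22} ∋ x has {21, 22} ∩ (A ∖ {21}) = ∅, so x is NOT a limit point.
  x = 22: open {21, 22} ∋ x has {21, 22} ∩ (A ∖ {22}) = ∅, so x is NOT a limit point.
  x = 23: open {23} ∋ x has {23} ∩ (A ∖ {23}) = ∅, so x is NOT a limit point.
  x = 24: opens ∋ x are {21, 22, 23, 24}, {20, 21, 22, 23, 24}; each meets A ∖ {24}, so x IS a limit point.
Collecting: A' = {24}.


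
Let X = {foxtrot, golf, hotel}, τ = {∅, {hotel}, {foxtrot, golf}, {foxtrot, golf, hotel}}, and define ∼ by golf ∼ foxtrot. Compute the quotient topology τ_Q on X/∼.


X/∼ = {[foxtrot=golf], [hotel]}; |τ_Q| = 4.

Equivalence classes: [foxtrot=golf], [hotel].
Quotient map π: X → X/∼ sends foxtrot ↦ [foxtrot=golf], golf ↦ [foxtrot=golf], hotel ↦ [hotel].
For each subset V ⊆ X/∼, compute π^{-1}(V) ⊆ X and check whether π^{-1}(V) ∈ τ. V is open in τ_Q iff π^{-1}(V) ∈ τ.
  V = {}: π^{-1}(V) = ∅ ∈ τ ✓.
  V = {[foxtrot=golf]}: π^{-1}(V) = {foxtrot, golf} ∈ τ ✓.
  V = {[hotel]}: π^{-1}(V) = {hotel} ∈ τ ✓.
  V = {[foxtrot=golf], [hotel]}: π^{-1}(V) = {foxtrot, golf, hotel} ∈ τ ✓.
Open sets in the quotient: τ_Q = {{}, {[foxtrot=golf]}, {[hotel]}, {[foxtrot=golf], [hotel]}} (4 elements).


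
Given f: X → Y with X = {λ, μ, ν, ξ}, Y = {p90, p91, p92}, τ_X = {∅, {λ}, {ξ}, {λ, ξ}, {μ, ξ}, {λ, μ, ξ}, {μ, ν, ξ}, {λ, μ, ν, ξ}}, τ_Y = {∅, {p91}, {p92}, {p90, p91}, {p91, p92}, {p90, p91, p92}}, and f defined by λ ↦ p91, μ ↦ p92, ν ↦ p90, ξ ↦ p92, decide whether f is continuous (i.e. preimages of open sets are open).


f is NOT continuous.

Compute f^{-1}(U) for each U ∈ τ_Y:
  U = ∅: f^{-1}(U) = ∅ ∈ τ_X ✓.
  U = {p91}: f^{-1}(U) = {λ} ∈ τ_X ✓.
  U = {p92}: f^{-1}(U) = {μ, ξ} ∈ τ_X ✓.
  U = {p90, p91}: f^{-1}(U) = {λ, ν} ∉ τ_X ✗.
  U = {p91, p92}: f^{-1}(U) = {λ, μ, ξ} ∈ τ_X ✓.
  U = {p90, p91, p92}: f^{-1}(U) = {λ, μ, ν, ξ} ∈ τ_X ✓.
Found U = {p90, p91} with f^{-1}(U) = {λ, ν} not in τ_X. Therefore f is NOT continuous.


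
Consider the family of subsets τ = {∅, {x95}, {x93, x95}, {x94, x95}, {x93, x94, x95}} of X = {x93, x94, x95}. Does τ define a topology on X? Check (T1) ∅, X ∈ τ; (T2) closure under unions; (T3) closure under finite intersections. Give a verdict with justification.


τ IS a topology on X.

Axiom (T1): ∅ ∈ τ? Yes; X ∈ τ? Yes.
Axiom (T2/T3): check pairwise unions and intersections of members of τ.
All pairwise intersections and unions checked — each lies in τ. Therefore τ satisfies (T1), (T2), (T3): it IS a topology on X.


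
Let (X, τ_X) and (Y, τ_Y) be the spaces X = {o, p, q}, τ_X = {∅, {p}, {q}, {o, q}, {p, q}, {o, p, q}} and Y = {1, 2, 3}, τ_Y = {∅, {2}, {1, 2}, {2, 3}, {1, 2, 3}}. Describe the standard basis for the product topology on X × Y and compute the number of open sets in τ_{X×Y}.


Basis B = {∅ × ∅, {p} × {2}, {q} × {2}, {o, q} × {2}, {p} × {1, 2}, {p} × {2, 3}, {p, q} × {2}, {q} × {1, 2}, {q} × {2, 3}, {o, p, q} × {2}, {p} × {1, 2, 3}, {q} × {1, 2, 3}, {o, q} × {1, 2}, {o, q} × {2, 3}, {p, q} × {1, 2}, {p, q} × {2, 3}, {o, q} × {1, 2, 3}, {o, p, q} × {1, 2}, {o, p, q} × {2, 3}, {p, q} × {1, 2, 3}, {o, p, q} × {1, 2, 3}}; |τ_{X×Y}| = 70.

Enumerate products U × V with U ∈ τ_X, V ∈ τ_Y (deduplicated):
  ∅ × ∅ = {} (∅)
  {p} × {2} = {(p,2)}
  {q} × {2} = {(q,2)}
  {o, q} × {2} = {(o,2), (q,2)}
  {p} × {1, 2} = {(p,1), (p,2)}
  {p} × {2, 3} = {(p,2), (p,3)}
  {p, q} × {2} = {(p,2), (q,2)}
  {q} × {1, 2} = {(q,1), (q,2)}
  {q} × {2, 3} = {(q,2), (q,3)}
  {o, p, q} × {2} = {(o,2), (p,2), (q,2)}
  {p} × {1, 2, 3} = {(p,1), (p,2), (p,3)}
  {q} × {1, 2, 3} = {(q,1), (q,2), (q,3)}
  {o, q} × {1, 2} = {(o,1), (o,2), (q,1), (q,2)}
  {o, q} × {2, 3} = {(o,2), (o,3), (q,2), (q,3)}
  {p, q} × {1, 2} = {(p,1), (p,2), (q,1), (q,2)}
  {p, q} × {2, 3} = {(p,2), (p,3), (q,2), (q,3)}
  {o, q} × {1, 2, 3} = {(o,1), (o,2), (o,3), (q,1), (q,2), (q,3)}
  {o, p, q} × {1, 2} = {(o,1), (o,2), (p,1), (p,2), (q,1), (q,2)}
  {o, p, q} × {2, 3} = {(o,2), (o,3), (p,2), (p,3), (q,2), (q,3)}
  {p, q} × {1, 2, 3} = {(p,1), (p,2), (p,3), (q,1), (q,2), (q,3)}
  {o, p, q} × {1, 2, 3} = {(o,1), (o,2), (o,3), (p,1), (p,2), (p,3), (q,1), (q,2), (q,3)}
These 21 distinct sets form the basis B.
Close under arbitrary unions to get τ_{X×Y}; counting gives |τ_{X×Y}| = 70.


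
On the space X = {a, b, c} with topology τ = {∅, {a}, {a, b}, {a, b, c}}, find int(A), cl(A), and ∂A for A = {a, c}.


int(A) = {a}, cl(A) = {a, b, c}, ∂A = {b, c}.

Closed sets in (X, τ) are complements of opens:
  closed(X, τ) = {∅, {c}, {b, c}, {a, b, c}}.
int(A) = ⋃ {U ∈ τ : U ⊆ A}. Opens contained in A: ∅, {a}.
Taking the union of these: int(A) = {a}.
cl(A) = ⋂ {C closed : A ⊆ C}. Closed sets containing A: {a, b, c}.
Intersecting these: cl(A) = {a, b, c}.
∂A = cl(A) ∖ int(A) = {a, b, c} ∖ {a} = {b, c}.


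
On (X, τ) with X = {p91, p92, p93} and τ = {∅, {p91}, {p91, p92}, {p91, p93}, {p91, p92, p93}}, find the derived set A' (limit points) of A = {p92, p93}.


A' = ∅

For each x ∈ X, list the open sets U ∈ τ with x ∈ U, then check whether U ∩ (A ∖ {x}) ≠ ∅ for every such U.
  x = p91: open {p91} ∋ x has {p91} ∩ (A ∖ {p91}) = ∅, so x is NOT a limit point.
  x = p92: open {p91, p92} ∋ x has {p91, p92} ∩ (A ∖ {p92}) = ∅, so x is NOT a limit point.
  x = p93: open {p91, p93} ∋ x has {p91, p93} ∩ (A ∖ {p93}) = ∅, so x is NOT a limit point.
Collecting: A' = ∅.


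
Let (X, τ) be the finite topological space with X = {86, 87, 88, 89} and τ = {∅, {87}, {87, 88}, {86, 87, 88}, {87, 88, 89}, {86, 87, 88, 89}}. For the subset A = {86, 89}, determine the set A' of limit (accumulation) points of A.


A' = ∅

For each x ∈ X, list the open sets U ∈ τ with x ∈ U, then check whether U ∩ (A ∖ {x}) ≠ ∅ for every such U.
  x = 86: open {86, 87, 88} ∋ x has {86, 87, 88} ∩ (A ∖ {86}) = ∅, so x is NOT a limit point.
  x = 87: open {87} ∋ x has {87} ∩ (A ∖ {87}) = ∅, so x is NOT a limit point.
  x = 88: open {87, 88} ∋ x has {87, 88} ∩ (A ∖ {88}) = ∅, so x is NOT a limit point.
  x = 89: open {87, 88, 89} ∋ x has {87, 88, 89} ∩ (A ∖ {89}) = ∅, so x is NOT a limit point.
Collecting: A' = ∅.


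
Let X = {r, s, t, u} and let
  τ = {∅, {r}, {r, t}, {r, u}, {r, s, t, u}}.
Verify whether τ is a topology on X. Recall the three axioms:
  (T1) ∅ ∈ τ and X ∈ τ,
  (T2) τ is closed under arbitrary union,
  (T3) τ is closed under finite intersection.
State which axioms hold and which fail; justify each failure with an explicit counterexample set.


τ is NOT a topology on X.

Axiom (T1): ∅ ∈ τ? Yes; X ∈ τ? Yes.
Axiom (T2/T3): check pairwise unions and intersections of members of τ.
Counterexample for (T2): {r, t} ∪ {r, u} = {r, t, u} ∉ τ. Therefore τ is NOT a topology.


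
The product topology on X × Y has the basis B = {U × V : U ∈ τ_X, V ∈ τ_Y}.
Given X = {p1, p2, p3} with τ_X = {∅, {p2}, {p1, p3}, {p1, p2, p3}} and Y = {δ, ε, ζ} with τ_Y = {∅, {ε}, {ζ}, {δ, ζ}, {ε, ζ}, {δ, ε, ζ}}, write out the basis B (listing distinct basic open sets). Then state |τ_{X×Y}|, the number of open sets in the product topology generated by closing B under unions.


Basis B = {∅ × ∅, {p2} × {ε}, {p2} × {ζ}, {p1, p3} × {ε}, {p1, p3} × {ζ}, {p2} × {δ, ζ}, {p2} × {ε, ζ}, {p1, p2, p3} × {ε}, {p1, p2, p3} × {ζ}, {p2} × {δ, ε, ζ}, {p1, p3} × {δ, ζ}, {p1, p3} × {ε, ζ}, {p1, p3} × {δ, ε, ζ}, {p1, p2, p3} × {δ, ζ}, {p1, p2, p3} × {ε, ζ}, {p1, p2, p3} × {δ, ε, ζ}}; |τ_{X×Y}| = 36.

Enumerate products U × V with U ∈ τ_X, V ∈ τ_Y (deduplicated):
  ∅ × ∅ = {} (∅)
  {p2} × {ε} = {(p2,ε)}
  {p2} × {ζ} = {(p2,ζ)}
  {p1, p3} × {ε} = {(p1,ε), (p3,ε)}
  {p1, p3} × {ζ} = {(p1,ζ), (p3,ζ)}
  {p2} × {δ, ζ} = {(p2,δ), (p2,ζ)}
  {p2} × {ε, ζ} = {(p2,ε), (p2,ζ)}
  {p1, p2, p3} × {ε} = {(p1,ε), (p2,ε), (p3,ε)}
  {p1, p2, p3} × {ζ} = {(p1,ζ), (p2,ζ), (p3,ζ)}
  {p2} × {δ, ε, ζ} = {(p2,δ), (p2,ε), (p2,ζ)}
  {p1, p3} × {δ, ζ} = {(p1,δ), (p1,ζ), (p3,δ), (p3,ζ)}
  {p1, p3} × {ε, ζ} = {(p1,ε), (p1,ζ), (p3,ε), (p3,ζ)}
  {p1, p3} × {δ, ε, ζ} = {(p1,δ), (p1,ε), (p1,ζ), (p3,δ), (p3,ε), (p3,ζ)}
  {p1, p2, p3} × {δ, ζ} = {(p1,δ), (p1,ζ), (p2,δ), (p2,ζ), (p3,δ), (p3,ζ)}
  {p1, p2, p3} × {ε, ζ} = {(p1,ε), (p1,ζ), (p2,ε), (p2,ζ), (p3,ε), (p3,ζ)}
  {p1, p2, p3} × {δ, ε, ζ} = {(p1,δ), (p1,ε), (p1,ζ), (p2,δ), (p2,ε), (p2,ζ), (p3,δ), (p3,ε), (p3,ζ)}
These 16 distinct sets form the basis B.
Close under arbitrary unions to get τ_{X×Y}; counting gives |τ_{X×Y}| = 36.


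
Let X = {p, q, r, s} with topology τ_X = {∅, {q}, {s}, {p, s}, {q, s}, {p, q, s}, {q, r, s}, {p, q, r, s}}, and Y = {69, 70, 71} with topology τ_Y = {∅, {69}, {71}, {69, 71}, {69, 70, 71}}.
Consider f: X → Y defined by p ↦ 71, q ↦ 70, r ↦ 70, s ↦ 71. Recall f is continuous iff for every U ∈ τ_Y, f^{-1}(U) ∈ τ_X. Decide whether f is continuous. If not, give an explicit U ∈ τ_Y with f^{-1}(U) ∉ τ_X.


f IS continuous.

Compute f^{-1}(U) for each U ∈ τ_Y:
  U = ∅: f^{-1}(U) = ∅ ∈ τ_X ✓.
  U = {69}: f^{-1}(U) = ∅ ∈ τ_X ✓.
  U = {71}: f^{-1}(U) = {p, s} ∈ τ_X ✓.
  U = {69, 71}: f^{-1}(U) = {p, s} ∈ τ_X ✓.
  U = {69, 70, 71}: f^{-1}(U) = {p, q, r, s} ∈ τ_X ✓.
Every preimage lies in τ_X, so f IS continuous.


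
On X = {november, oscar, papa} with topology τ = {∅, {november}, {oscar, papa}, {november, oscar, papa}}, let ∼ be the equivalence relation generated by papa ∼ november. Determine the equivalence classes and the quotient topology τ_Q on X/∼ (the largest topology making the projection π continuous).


X/∼ = {[november=papa], [oscar]}; |τ_Q| = 2.

Equivalence classes: [november=papa], [oscar].
Quotient map π: X → X/∼ sends november ↦ [november=papa], oscar ↦ [oscar], papa ↦ [november=papa].
For each subset V ⊆ X/∼, compute π^{-1}(V) ⊆ X and check whether π^{-1}(V) ∈ τ. V is open in τ_Q iff π^{-1}(V) ∈ τ.
  V = {}: π^{-1}(V) = ∅ ∈ τ ✓.
  V = {[november=papa]}: π^{-1}(V) = {november, papa} ∉ τ ✗.
  V = {[oscar]}: π^{-1}(V) = {oscar} ∉ τ ✗.
  V = {[november=papa], [oscar]}: π^{-1}(V) = {november, oscar, papa} ∈ τ ✓.
Open sets in the quotient: τ_Q = {{}, {[november=papa], [oscar]}} (2 elements).


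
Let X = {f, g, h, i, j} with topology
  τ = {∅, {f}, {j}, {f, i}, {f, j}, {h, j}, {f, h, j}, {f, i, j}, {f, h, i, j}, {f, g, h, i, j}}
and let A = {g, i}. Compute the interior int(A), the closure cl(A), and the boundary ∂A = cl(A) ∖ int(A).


int(A) = ∅, cl(A) = {g, i}, ∂A = {g, i}.

Closed sets in (X, τ) are complements of opens:
  closed(X, τ) = {∅, {g}, {g, h}, {g, i}, {f, g, i}, {g, h, i}, {g, h, j}, {f, g, h, i}, {g, h, i, j}, {f, g, h, i, j}}.
int(A) = ⋃ {U ∈ τ : U ⊆ A}. Opens contained in A: ∅.
Taking the union of these: int(A) = ∅.
cl(A) = ⋂ {C closed : A ⊆ C}. Closed sets containing A: {g, i}, {f, g, i}, {g, h, i}, {f, g, h, i}, {g, h, i, j}, {f, g, h, i, j}.
Intersecting these: cl(A) = {g, i}.
∂A = cl(A) ∖ int(A) = {g, i} ∖ ∅ = {g, i}.


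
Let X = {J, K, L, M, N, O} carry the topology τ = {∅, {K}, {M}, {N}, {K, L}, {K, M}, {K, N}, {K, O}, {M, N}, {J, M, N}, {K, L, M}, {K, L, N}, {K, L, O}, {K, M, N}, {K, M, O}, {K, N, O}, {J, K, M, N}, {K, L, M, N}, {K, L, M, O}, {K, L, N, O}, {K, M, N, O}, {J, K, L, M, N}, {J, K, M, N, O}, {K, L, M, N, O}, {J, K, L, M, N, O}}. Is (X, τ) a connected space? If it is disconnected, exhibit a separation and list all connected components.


(X, τ) is disconnected; components = [{J, M, N}, {K, L, O}].

Find clopen sets (U ∈ τ with X ∖ U ∈ τ):
  U = ∅, X ∖ U = {J, K, L, M, N, O} — both open, so U is clopen.
  U = {J, M, N}, X ∖ U = {K, L, O} — both open, so U is clopen.
  U = {K, L, O}, X ∖ U = {J, M, N} — both open, so U is clopen.
  U = {J, K, L, M, N, O}, X ∖ U = ∅ — both open, so U is clopen.
Nontrivial clopen(s) exist: e.g. {K, L, O}. So (X, τ) is disconnected.
Compute connected components by grouping points that agree on all clopens:
  component: {J, M, N}
  component: {K, L, O}


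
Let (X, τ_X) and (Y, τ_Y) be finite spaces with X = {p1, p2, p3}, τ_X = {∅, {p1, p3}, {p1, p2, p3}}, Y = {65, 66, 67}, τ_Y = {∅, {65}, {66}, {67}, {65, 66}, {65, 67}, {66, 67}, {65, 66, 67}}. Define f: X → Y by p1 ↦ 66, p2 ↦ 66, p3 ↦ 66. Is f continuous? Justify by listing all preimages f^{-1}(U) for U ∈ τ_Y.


f IS continuous.

Compute f^{-1}(U) for each U ∈ τ_Y:
  U = ∅: f^{-1}(U) = ∅ ∈ τ_X ✓.
  U = {65}: f^{-1}(U) = ∅ ∈ τ_X ✓.
  U = {66}: f^{-1}(U) = {p1, p2, p3} ∈ τ_X ✓.
  U = {67}: f^{-1}(U) = ∅ ∈ τ_X ✓.
  U = {65, 66}: f^{-1}(U) = {p1, p2, p3} ∈ τ_X ✓.
  U = {65, 67}: f^{-1}(U) = ∅ ∈ τ_X ✓.
  U = {66, 67}: f^{-1}(U) = {p1, p2, p3} ∈ τ_X ✓.
  U = {65, 66, 67}: f^{-1}(U) = {p1, p2, p3} ∈ τ_X ✓.
Every preimage lies in τ_X, so f IS continuous.


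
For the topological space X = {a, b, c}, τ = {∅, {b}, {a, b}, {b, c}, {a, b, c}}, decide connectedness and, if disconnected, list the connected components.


(X, τ) is connected.

Find clopen sets (U ∈ τ with X ∖ U ∈ τ):
  U = ∅, X ∖ U = {a, b, c} — both open, so U is clopen.
  U = {a, b, c}, X ∖ U = ∅ — both open, so U is clopen.
Only trivial clopens (∅ and X) exist, so (X, τ) is connected.
Compute connected components by grouping points that agree on all clopens:
  component: {a, b, c}


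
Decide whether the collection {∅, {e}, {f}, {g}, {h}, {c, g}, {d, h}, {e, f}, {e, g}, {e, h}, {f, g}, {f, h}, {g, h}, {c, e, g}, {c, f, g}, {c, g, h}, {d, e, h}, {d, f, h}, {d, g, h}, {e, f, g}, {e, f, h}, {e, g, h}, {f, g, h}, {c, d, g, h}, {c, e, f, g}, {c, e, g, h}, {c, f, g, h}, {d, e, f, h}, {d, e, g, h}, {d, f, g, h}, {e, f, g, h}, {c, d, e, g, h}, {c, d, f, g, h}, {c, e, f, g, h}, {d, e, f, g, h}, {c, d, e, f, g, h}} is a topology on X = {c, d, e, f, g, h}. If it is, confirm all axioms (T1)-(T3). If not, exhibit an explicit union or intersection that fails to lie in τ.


τ IS a topology on X.

Axiom (T1): ∅ ∈ τ? Yes; X ∈ τ? Yes.
Axiom (T2/T3): check pairwise unions and intersections of members of τ.
All pairwise intersections and unions checked — each lies in τ. Therefore τ satisfies (T1), (T2), (T3): it IS a topology on X.


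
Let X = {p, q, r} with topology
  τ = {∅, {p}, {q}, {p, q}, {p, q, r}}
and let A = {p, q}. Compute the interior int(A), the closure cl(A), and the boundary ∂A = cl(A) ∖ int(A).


int(A) = {p, q}, cl(A) = {p, q, r}, ∂A = {r}.

Closed sets in (X, τ) are complements of opens:
  closed(X, τ) = {∅, {r}, {p, r}, {q, r}, {p, q, r}}.
int(A) = ⋃ {U ∈ τ : U ⊆ A}. Opens contained in A: ∅, {p}, {q}, {p, q}.
Taking the union of these: int(A) = {p, q}.
cl(A) = ⋂ {C closed : A ⊆ C}. Closed sets containing A: {p, q, r}.
Intersecting these: cl(A) = {p, q, r}.
∂A = cl(A) ∖ int(A) = {p, q, r} ∖ {p, q} = {r}.


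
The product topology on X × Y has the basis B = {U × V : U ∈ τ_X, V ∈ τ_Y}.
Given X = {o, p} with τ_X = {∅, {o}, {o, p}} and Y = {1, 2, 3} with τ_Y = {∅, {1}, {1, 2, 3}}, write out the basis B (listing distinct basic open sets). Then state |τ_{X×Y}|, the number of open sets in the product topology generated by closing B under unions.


Basis B = {∅ × ∅, {o} × {1}, {o, p} × {1}, {o} × {1, 2, 3}, {o, p} × {1, 2, 3}}; |τ_{X×Y}| = 6.

Enumerate products U × V with U ∈ τ_X, V ∈ τ_Y (deduplicated):
  ∅ × ∅ = {} (∅)
  {o} × {1} = {(o,1)}
  {o, p} × {1} = {(o,1), (p,1)}
  {o} × {1, 2, 3} = {(o,1), (o,2), (o,3)}
  {o, p} × {1, 2, 3} = {(o,1), (o,2), (o,3), (p,1), (p,2), (p,3)}
These 5 distinct sets form the basis B.
Close under arbitrary unions to get τ_{X×Y}; counting gives |τ_{X×Y}| = 6.


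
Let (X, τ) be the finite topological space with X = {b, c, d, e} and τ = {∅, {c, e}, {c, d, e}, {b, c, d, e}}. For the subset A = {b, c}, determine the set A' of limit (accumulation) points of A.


A' = {b, d, e}

For each x ∈ X, list the open sets U ∈ τ with x ∈ U, then check whether U ∩ (A ∖ {x}) ≠ ∅ for every such U.
  x = b: opens ∋ x are {b, c, d, e}; each meets A ∖ {b}, so x IS a limit point.
  x = c: open {c, e} ∋ x has {c, e} ∩ (A ∖ {c}) = ∅, so x is NOT a limit point.
  x = d: opens ∋ x are {c, d, e}, {b, c, d, e}; each meets A ∖ {d}, so x IS a limit point.
  x = e: opens ∋ x are {c, e}, {c, d, e}, {b, c, d, e}; each meets A ∖ {e}, so x IS a limit point.
Collecting: A' = {b, d, e}.


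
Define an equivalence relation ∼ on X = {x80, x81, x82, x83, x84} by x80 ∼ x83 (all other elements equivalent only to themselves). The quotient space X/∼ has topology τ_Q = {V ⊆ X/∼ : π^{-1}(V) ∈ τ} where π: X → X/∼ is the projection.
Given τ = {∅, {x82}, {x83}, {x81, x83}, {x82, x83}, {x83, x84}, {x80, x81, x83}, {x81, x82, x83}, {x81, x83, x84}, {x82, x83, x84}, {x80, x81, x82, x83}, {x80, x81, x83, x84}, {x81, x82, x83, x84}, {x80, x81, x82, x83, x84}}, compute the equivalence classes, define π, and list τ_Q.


X/∼ = {[x80=x83], [x81], [x82], [x84]}; |τ_Q| = 6.

Equivalence classes: [x80=x83], [x81], [x82], [x84].
Quotient map π: X → X/∼ sends x80 ↦ [x80=x83], x81 ↦ [x81], x82 ↦ [x82], x83 ↦ [x80=x83], x84 ↦ [x84].
For each subset V ⊆ X/∼, compute π^{-1}(V) ⊆ X and check whether π^{-1}(V) ∈ τ. V is open in τ_Q iff π^{-1}(V) ∈ τ.
  V = {}: π^{-1}(V) = ∅ ∈ τ ✓.
  V = {[x80=x83]}: π^{-1}(V) = {x80, x83} ∉ τ ✗.
  V = {[x81]}: π^{-1}(V) = {x81} ∉ τ ✗.
  V = {[x80=x83], [x81]}: π^{-1}(V) = {x80, x81, x83} ∈ τ ✓.
  V = {[x82]}: π^{-1}(V) = {x82} ∈ τ ✓.
  V = {[x80=x83], [x82]}: π^{-1}(V) = {x80, x82, x83} ∉ τ ✗.
  V = {[x81], [x82]}: π^{-1}(V) = {x81, x82} ∉ τ ✗.
  V = {[x80=x83], [x81], [x82]}: π^{-1}(V) = {x80, x81, x82, x83} ∈ τ ✓.
  V = {[x84]}: π^{-1}(V) = {x84} ∉ τ ✗.
  V = {[x80=x83], [x84]}: π^{-1}(V) = {x80, x83, x84} ∉ τ ✗.
  V = {[x81], [x84]}: π^{-1}(V) = {x81, x84} ∉ τ ✗.
  V = {[x80=x83], [x81], [x84]}: π^{-1}(V) = {x80, x81, x83, x84} ∈ τ ✓.
  V = {[x82], [x84]}: π^{-1}(V) = {x82, x84} ∉ τ ✗.
  V = {[x80=x83], [x82], [x84]}: π^{-1}(V) = {x80, x82, x83, x84} ∉ τ ✗.
  V = {[x81], [x82], [x84]}: π^{-1}(V) = {x81, x82, x84} ∉ τ ✗.
  V = {[x80=x83], [x81], [x82], [x84]}: π^{-1}(V) = {x80, x81, x82, x83, x84} ∈ τ ✓.
Open sets in the quotient: τ_Q = {{}, {[x80=x83], [x81]}, {[x82]}, {[x80=x83], [x81], [x82]}, {[x80=x83], [x81], [x84]}, {[x80=x83], [x81], [x82], [x84]}} (6 elements).


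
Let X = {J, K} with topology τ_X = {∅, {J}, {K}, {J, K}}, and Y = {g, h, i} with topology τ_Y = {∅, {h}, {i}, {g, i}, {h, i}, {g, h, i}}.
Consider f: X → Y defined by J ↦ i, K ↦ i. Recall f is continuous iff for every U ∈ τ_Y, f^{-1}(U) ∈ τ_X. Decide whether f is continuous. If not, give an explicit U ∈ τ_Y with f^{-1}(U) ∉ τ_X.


f IS continuous.

Compute f^{-1}(U) for each U ∈ τ_Y:
  U = ∅: f^{-1}(U) = ∅ ∈ τ_X ✓.
  U = {h}: f^{-1}(U) = ∅ ∈ τ_X ✓.
  U = {i}: f^{-1}(U) = {J, K} ∈ τ_X ✓.
  U = {g, i}: f^{-1}(U) = {J, K} ∈ τ_X ✓.
  U = {h, i}: f^{-1}(U) = {J, K} ∈ τ_X ✓.
  U = {g, h, i}: f^{-1}(U) = {J, K} ∈ τ_X ✓.
Every preimage lies in τ_X, so f IS continuous.


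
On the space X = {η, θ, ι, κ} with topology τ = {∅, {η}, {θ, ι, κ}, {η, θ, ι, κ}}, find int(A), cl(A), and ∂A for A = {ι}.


int(A) = ∅, cl(A) = {θ, ι, κ}, ∂A = {θ, ι, κ}.

Closed sets in (X, τ) are complements of opens:
  closed(X, τ) = {∅, {η}, {θ, ι, κ}, {η, θ, ι, κ}}.
int(A) = ⋃ {U ∈ τ : U ⊆ A}. Opens contained in A: ∅.
Taking the union of these: int(A) = ∅.
cl(A) = ⋂ {C closed : A ⊆ C}. Closed sets containing A: {θ, ι, κ}, {η, θ, ι, κ}.
Intersecting these: cl(A) = {θ, ι, κ}.
∂A = cl(A) ∖ int(A) = {θ, ι, κ} ∖ ∅ = {θ, ι, κ}.


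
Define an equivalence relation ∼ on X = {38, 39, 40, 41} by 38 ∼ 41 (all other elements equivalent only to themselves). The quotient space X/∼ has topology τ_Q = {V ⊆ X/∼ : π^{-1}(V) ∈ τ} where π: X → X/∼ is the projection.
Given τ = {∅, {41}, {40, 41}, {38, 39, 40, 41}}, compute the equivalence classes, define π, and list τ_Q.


X/∼ = {[38=41], [39], [40]}; |τ_Q| = 2.

Equivalence classes: [38=41], [39], [40].
Quotient map π: X → X/∼ sends 38 ↦ [38=41], 39 ↦ [39], 40 ↦ [40], 41 ↦ [38=41].
For each subset V ⊆ X/∼, compute π^{-1}(V) ⊆ X and check whether π^{-1}(V) ∈ τ. V is open in τ_Q iff π^{-1}(V) ∈ τ.
  V = {}: π^{-1}(V) = ∅ ∈ τ ✓.
  V = {[38=41]}: π^{-1}(V) = {38, 41} ∉ τ ✗.
  V = {[39]}: π^{-1}(V) = {39} ∉ τ ✗.
  V = {[38=41], [39]}: π^{-1}(V) = {38, 39, 41} ∉ τ ✗.
  V = {[40]}: π^{-1}(V) = {40} ∉ τ ✗.
  V = {[38=41], [40]}: π^{-1}(V) = {38, 40, 41} ∉ τ ✗.
  V = {[39], [40]}: π^{-1}(V) = {39, 40} ∉ τ ✗.
  V = {[38=41], [39], [40]}: π^{-1}(V) = {38, 39, 40, 41} ∈ τ ✓.
Open sets in the quotient: τ_Q = {{}, {[38=41], [39], [40]}} (2 elements).


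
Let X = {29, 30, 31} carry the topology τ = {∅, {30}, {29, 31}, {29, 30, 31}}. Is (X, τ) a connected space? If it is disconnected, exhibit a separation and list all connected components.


(X, τ) is disconnected; components = [{30}, {29, 31}].

Find clopen sets (U ∈ τ with X ∖ U ∈ τ):
  U = ∅, X ∖ U = {29, 30, 31} — both open, so U is clopen.
  U = {30}, X ∖ U = {29, 31} — both open, so U is clopen.
  U = {29, 31}, X ∖ U = {30} — both open, so U is clopen.
  U = {29, 30, 31}, X ∖ U = ∅ — both open, so U is clopen.
Nontrivial clopen(s) exist: e.g. {29, 31}. So (X, τ) is disconnected.
Compute connected components by grouping points that agree on all clopens:
  component: {30}
  component: {29, 31}


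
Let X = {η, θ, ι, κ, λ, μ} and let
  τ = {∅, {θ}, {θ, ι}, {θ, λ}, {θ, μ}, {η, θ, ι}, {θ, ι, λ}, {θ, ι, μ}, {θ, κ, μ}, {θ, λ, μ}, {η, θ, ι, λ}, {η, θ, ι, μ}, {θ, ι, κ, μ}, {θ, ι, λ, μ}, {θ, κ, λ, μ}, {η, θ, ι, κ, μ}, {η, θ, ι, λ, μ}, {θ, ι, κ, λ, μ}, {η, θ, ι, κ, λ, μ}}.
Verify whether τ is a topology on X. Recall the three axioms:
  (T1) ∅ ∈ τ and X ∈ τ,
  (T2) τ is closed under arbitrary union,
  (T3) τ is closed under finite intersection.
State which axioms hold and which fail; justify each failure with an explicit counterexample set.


τ IS a topology on X.

Axiom (T1): ∅ ∈ τ? Yes; X ∈ τ? Yes.
Axiom (T2/T3): check pairwise unions and intersections of members of τ.
All pairwise intersections and unions checked — each lies in τ. Therefore τ satisfies (T1), (T2), (T3): it IS a topology on X.


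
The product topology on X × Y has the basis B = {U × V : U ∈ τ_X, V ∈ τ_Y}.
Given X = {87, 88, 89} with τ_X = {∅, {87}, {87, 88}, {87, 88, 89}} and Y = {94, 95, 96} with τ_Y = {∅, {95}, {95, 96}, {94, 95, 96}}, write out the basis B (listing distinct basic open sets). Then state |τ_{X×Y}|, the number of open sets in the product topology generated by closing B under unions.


Basis B = {∅ × ∅, {87} × {95}, {87} × {95, 96}, {87, 88} × {95}, {87} × {94, 95, 96}, {87, 88, 89} × {95}, {87, 88} × {95, 96}, {87, 88} × {94, 95, 96}, {87, 88, 89} × {95, 96}, {87, 88, 89} × {94, 95, 96}}; |τ_{X×Y}| = 20.

Enumerate products U × V with U ∈ τ_X, V ∈ τ_Y (deduplicated):
  ∅ × ∅ = {} (∅)
  {87} × {95} = {(87,95)}
  {87} × {95, 96} = {(87,95), (87,96)}
  {87, 88} × {95} = {(87,95), (88,95)}
  {87} × {94, 95, 96} = {(87,94), (87,95), (87,96)}
  {87, 88, 89} × {95} = {(87,95), (88,95), (89,95)}
  {87, 88} × {95, 96} = {(87,95), (87,96), (88,95), (88,96)}
  {87, 88} × {94, 95, 96} = {(87,94), (87,95), (87,96), (88,94), (88,95), (88,96)}
  {87, 88, 89} × {95, 96} = {(87,95), (87,96), (88,95), (88,96), (89,95), (89,96)}
  {87, 88, 89} × {94, 95, 96} = {(87,94), (87,95), (87,96), (88,94), (88,95), (88,96), (89,94), (89,95), (89,96)}
These 10 distinct sets form the basis B.
Close under arbitrary unions to get τ_{X×Y}; counting gives |τ_{X×Y}| = 20.


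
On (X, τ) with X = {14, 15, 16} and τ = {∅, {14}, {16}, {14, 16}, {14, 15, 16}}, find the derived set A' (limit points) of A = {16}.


A' = {15}

For each x ∈ X, list the open sets U ∈ τ with x ∈ U, then check whether U ∩ (A ∖ {x}) ≠ ∅ for every such U.
  x = 14: open {14} ∋ x has {14} ∩ (A ∖ {14}) = ∅, so x is NOT a limit point.
  x = 15: opens ∋ x are {14, 15, 16}; each meets A ∖ {15}, so x IS a limit point.
  x = 16: open {16} ∋ x has {16} ∩ (A ∖ {16}) = ∅, so x is NOT a limit point.
Collecting: A' = {15}.


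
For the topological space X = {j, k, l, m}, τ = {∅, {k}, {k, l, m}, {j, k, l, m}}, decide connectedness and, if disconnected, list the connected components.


(X, τ) is connected.

Find clopen sets (U ∈ τ with X ∖ U ∈ τ):
  U = ∅, X ∖ U = {j, k, l, m} — both open, so U is clopen.
  U = {j, k, l, m}, X ∖ U = ∅ — both open, so U is clopen.
Only trivial clopens (∅ and X) exist, so (X, τ) is connected.
Compute connected components by grouping points that agree on all clopens:
  component: {j, k, l, m}


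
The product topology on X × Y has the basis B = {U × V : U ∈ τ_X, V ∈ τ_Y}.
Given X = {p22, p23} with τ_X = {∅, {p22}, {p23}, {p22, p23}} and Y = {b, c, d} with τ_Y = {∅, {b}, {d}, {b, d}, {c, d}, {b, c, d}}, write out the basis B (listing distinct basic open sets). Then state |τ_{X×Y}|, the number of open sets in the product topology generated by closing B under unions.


Basis B = {∅ × ∅, {p22} × {b}, {p22} × {d}, {p23} × {b}, {p23} × {d}, {p22} × {b, d}, {p22, p23} × {b}, {p22} × {c, d}, {p22, p23} × {d}, {p23} × {b, d}, {p23} × {c, d}, {p22} × {b, c, d}, {p23} × {b, c, d}, {p22, p23} × {b, d}, {p22, p23} × {c, d}, {p22, p23} × {b, c, d}}; |τ_{X×Y}| = 36.

Enumerate products U × V with U ∈ τ_X, V ∈ τ_Y (deduplicated):
  ∅ × ∅ = {} (∅)
  {p22} × {b} = {(p22,b)}
  {p22} × {d} = {(p22,d)}
  {p23} × {b} = {(p23,b)}
  {p23} × {d} = {(p23,d)}
  {p22} × {b, d} = {(p22,b), (p22,d)}
  {p22, p23} × {b} = {(p22,b), (p23,b)}
  {p22} × {c, d} = {(p22,c), (p22,d)}
  {p22, p23} × {d} = {(p22,d), (p23,d)}
  {p23} × {b, d} = {(p23,b), (p23,d)}
  {p23} × {c, d} = {(p23,c), (p23,d)}
  {p22} × {b, c, d} = {(p22,b), (p22,c), (p22,d)}
  {p23} × {b, c, d} = {(p23,b), (p23,c), (p23,d)}
  {p22, p23} × {b, d} = {(p22,b), (p22,d), (p23,b), (p23,d)}
  {p22, p23} × {c, d} = {(p22,c), (p22,d), (p23,c), (p23,d)}
  {p22, p23} × {b, c, d} = {(p22,b), (p22,c), (p22,d), (p23,b), (p23,c), (p23,d)}
These 16 distinct sets form the basis B.
Close under arbitrary unions to get τ_{X×Y}; counting gives |τ_{X×Y}| = 36.


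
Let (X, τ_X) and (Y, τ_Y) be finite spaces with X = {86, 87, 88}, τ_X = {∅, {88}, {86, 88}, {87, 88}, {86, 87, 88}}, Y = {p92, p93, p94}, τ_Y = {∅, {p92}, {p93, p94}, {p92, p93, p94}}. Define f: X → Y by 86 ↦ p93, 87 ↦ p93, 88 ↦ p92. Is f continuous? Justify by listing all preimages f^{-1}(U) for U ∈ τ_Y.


f is NOT continuous.

Compute f^{-1}(U) for each U ∈ τ_Y:
  U = ∅: f^{-1}(U) = ∅ ∈ τ_X ✓.
  U = {p92}: f^{-1}(U) = {88} ∈ τ_X ✓.
  U = {p93, p94}: f^{-1}(U) = {86, 87} ∉ τ_X ✗.
  U = {p92, p93, p94}: f^{-1}(U) = {86, 87, 88} ∈ τ_X ✓.
Found U = {p93, p94} with f^{-1}(U) = {86, 87} not in τ_X. Therefore f is NOT continuous.


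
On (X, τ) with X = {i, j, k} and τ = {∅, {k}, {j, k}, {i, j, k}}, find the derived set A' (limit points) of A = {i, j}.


A' = {i}

For each x ∈ X, list the open sets U ∈ τ with x ∈ U, then check whether U ∩ (A ∖ {x}) ≠ ∅ for every such U.
  x = i: opens ∋ x are {i, j, k}; each meets A ∖ {i}, so x IS a limit point.
  x = j: open {j, k} ∋ x has {j, k} ∩ (A ∖ {j}) = ∅, so x is NOT a limit point.
  x = k: open {k} ∋ x has {k} ∩ (A ∖ {k}) = ∅, so x is NOT a limit point.
Collecting: A' = {i}.


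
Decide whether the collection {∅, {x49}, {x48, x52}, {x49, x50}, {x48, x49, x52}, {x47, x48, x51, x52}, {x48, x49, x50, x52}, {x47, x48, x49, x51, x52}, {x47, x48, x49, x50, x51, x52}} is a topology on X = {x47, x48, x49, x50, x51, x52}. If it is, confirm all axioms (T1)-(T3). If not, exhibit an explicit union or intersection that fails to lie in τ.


τ IS a topology on X.

Axiom (T1): ∅ ∈ τ? Yes; X ∈ τ? Yes.
Axiom (T2/T3): check pairwise unions and intersections of members of τ.
All pairwise intersections and unions checked — each lies in τ. Therefore τ satisfies (T1), (T2), (T3): it IS a topology on X.


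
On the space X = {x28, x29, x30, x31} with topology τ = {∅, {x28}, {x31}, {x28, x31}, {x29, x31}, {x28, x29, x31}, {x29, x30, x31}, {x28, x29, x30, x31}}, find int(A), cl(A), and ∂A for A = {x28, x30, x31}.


int(A) = {x28, x31}, cl(A) = {x28, x29, x30, x31}, ∂A = {x29, x30}.

Closed sets in (X, τ) are complements of opens:
  closed(X, τ) = {∅, {x28}, {x30}, {x28, x30}, {x29, x30}, {x28, x29, x30}, {x29, x30, x31}, {x28, x29, x30, x31}}.
int(A) = ⋃ {U ∈ τ : U ⊆ A}. Opens contained in A: ∅, {x28}, {x31}, {x28, x31}.
Taking the union of these: int(A) = {x28, x31}.
cl(A) = ⋂ {C closed : A ⊆ C}. Closed sets containing A: {x28, x29, x30, x31}.
Intersecting these: cl(A) = {x28, x29, x30, x31}.
∂A = cl(A) ∖ int(A) = {x28, x29, x30, x31} ∖ {x28, x31} = {x29, x30}.
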